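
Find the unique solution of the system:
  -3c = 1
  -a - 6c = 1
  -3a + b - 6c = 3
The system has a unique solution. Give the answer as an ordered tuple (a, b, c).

(1, 4, -1/3)

Form the augmented matrix and row-reduce:
  [  0  0  -3  |  1 ]
  [ -1  0  -6  |  1 ]
  [ -3  1  -6  |  3 ]
ρ1 <-> ρ2
  [ -1  0  -6  |  1 ]
  [  0  0  -3  |  1 ]
  [ -3  1  -6  |  3 ]
ρ1 := -1·ρ1
  [  1  0   6  |  -1 ]
  [  0  0  -3  |   1 ]
  [ -3  1  -6  |   3 ]
ρ3 := ρ3 + 3·ρ1
  [ 1  0   6  |  -1 ]
  [ 0  0  -3  |   1 ]
  [ 0  1  12  |   0 ]
ρ2 <-> ρ3
  [ 1  0   6  |  -1 ]
  [ 0  1  12  |   0 ]
  [ 0  0  -3  |   1 ]
ρ3 := -1/3·ρ3
  [ 1  0   6  |    -1 ]
  [ 0  1  12  |     0 ]
  [ 0  0   1  |  -1/3 ]
ρ2 := ρ2 − 12·ρ3
  [ 1  0  6  |    -1 ]
  [ 0  1  0  |     4 ]
  [ 0  0  1  |  -1/3 ]
ρ1 := ρ1 − 6·ρ3
  [ 1  0  0  |     1 ]
  [ 0  1  0  |     4 ]
  [ 0  0  1  |  -1/3 ]
Reading off the last column: a = 1, b = 4, c = -1/3.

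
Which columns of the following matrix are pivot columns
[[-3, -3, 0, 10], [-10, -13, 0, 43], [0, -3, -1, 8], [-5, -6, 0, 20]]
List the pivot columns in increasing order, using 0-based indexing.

Multiply R1 by -1/3.
  [   1    1   0  -10/3 ]
  [ -10  -13   0     43 ]
  [   0   -3  -1      8 ]
  [  -5   -6   0     20 ]
Add 10 times R1 to R2.
  [  1   1   0  -10/3 ]
  [  0  -3   0   29/3 ]
  [  0  -3  -1      8 ]
  [ -5  -6   0     20 ]
Add 5 times R1 to R4.
  [ 1   1   0  -10/3 ]
  [ 0  -3   0   29/3 ]
  [ 0  -3  -1      8 ]
  [ 0  -1   0   10/3 ]
Multiply R2 by -1/3.
  [ 1   1   0  -10/3 ]
  [ 0   1   0  -29/9 ]
  [ 0  -3  -1      8 ]
  [ 0  -1   0   10/3 ]
Add 3 times R2 to R3.
  [ 1   1   0  -10/3 ]
  [ 0   1   0  -29/9 ]
  [ 0   0  -1   -5/3 ]
  [ 0  -1   0   10/3 ]
Add R2 to R4.
  [ 1  1   0  -10/3 ]
  [ 0  1   0  -29/9 ]
  [ 0  0  -1   -5/3 ]
  [ 0  0   0    1/9 ]
Multiply R3 by -1.
  [ 1  1  0  -10/3 ]
  [ 0  1  0  -29/9 ]
  [ 0  0  1    5/3 ]
  [ 0  0  0    1/9 ]
Multiply R4 by 9.
  [ 1  1  0  -10/3 ]
  [ 0  1  0  -29/9 ]
  [ 0  0  1    5/3 ]
  [ 0  0  0      1 ]
Subtract 5/3 times R4 from R3.
  [ 1  1  0  -10/3 ]
  [ 0  1  0  -29/9 ]
  [ 0  0  1      0 ]
  [ 0  0  0      1 ]
Add 29/9 times R4 to R2.
  [ 1  1  0  -10/3 ]
  [ 0  1  0      0 ]
  [ 0  0  1      0 ]
  [ 0  0  0      1 ]
Add 10/3 times R4 to R1.
  [ 1  1  0  0 ]
  [ 0  1  0  0 ]
  [ 0  0  1  0 ]
  [ 0  0  0  1 ]
Subtract R2 from R1.
  [ 1  0  0  0 ]
  [ 0  1  0  0 ]
  [ 0  0  1  0 ]
  [ 0  0  0  1 ]
Pivot columns are the columns containing a leading 1.

0, 1, 2, 3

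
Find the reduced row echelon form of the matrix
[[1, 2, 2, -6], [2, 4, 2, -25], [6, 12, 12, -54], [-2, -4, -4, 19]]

[[1, 2, 0, 0], [0, 0, 1, 0], [0, 0, 0, 1], [0, 0, 0, 0]]

Subtract 2 times R1 from R2.
Subtract 6 times R1 from R3.
Add 2 times R1 to R4.
Multiply R2 by -1/2.
Multiply R3 by -1/18.
Subtract 7 times R3 from R4.
Subtract 13/2 times R3 from R2.
Add 6 times R3 to R1.
Subtract 2 times R2 from R1.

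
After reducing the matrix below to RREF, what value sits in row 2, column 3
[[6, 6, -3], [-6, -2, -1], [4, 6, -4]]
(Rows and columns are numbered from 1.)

ρ1 → 1/6·ρ1
  [  1   1  -1/2 ]
  [ -6  -2    -1 ]
  [  4   6    -4 ]
ρ2 → ρ2 + 6·ρ1
  [ 1  1  -1/2 ]
  [ 0  4    -4 ]
  [ 4  6    -4 ]
ρ3 → ρ3 − 4·ρ1
  [ 1  1  -1/2 ]
  [ 0  4    -4 ]
  [ 0  2    -2 ]
ρ2 → 1/4·ρ2
  [ 1  1  -1/2 ]
  [ 0  1    -1 ]
  [ 0  2    -2 ]
ρ3 → ρ3 − 2·ρ2
  [ 1  1  -1/2 ]
  [ 0  1    -1 ]
  [ 0  0     0 ]
ρ1 → ρ1 − ρ2
  [ 1  0  1/2 ]
  [ 0  1   -1 ]
  [ 0  0    0 ]

-1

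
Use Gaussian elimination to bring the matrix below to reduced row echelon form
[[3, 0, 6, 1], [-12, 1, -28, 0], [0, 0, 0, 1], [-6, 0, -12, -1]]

R1 ← 1/3·R1
R2 ← R2 + 12·R1
R4 ← R4 + 6·R1
R4 ← R4 − R3
R2 ← R2 − 4·R3
R1 ← R1 − 1/3·R3

[[1, 0, 2, 0], [0, 1, -4, 0], [0, 0, 0, 1], [0, 0, 0, 0]]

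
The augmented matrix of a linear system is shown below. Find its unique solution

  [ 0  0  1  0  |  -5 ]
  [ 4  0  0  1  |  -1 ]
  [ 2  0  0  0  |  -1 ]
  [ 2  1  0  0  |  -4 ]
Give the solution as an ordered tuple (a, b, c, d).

(-1/2, -3, -5, 1)

Swap R1 and R2.
  [ 4  0  0  1  |  -1 ]
  [ 0  0  1  0  |  -5 ]
  [ 2  0  0  0  |  -1 ]
  [ 2  1  0  0  |  -4 ]
Multiply R1 by 1/4.
  [ 1  0  0  1/4  |  -1/4 ]
  [ 0  0  1    0  |    -5 ]
  [ 2  0  0    0  |    -1 ]
  [ 2  1  0    0  |    -4 ]
Subtract 2 times R1 from R3.
  [ 1  0  0   1/4  |  -1/4 ]
  [ 0  0  1     0  |    -5 ]
  [ 0  0  0  -1/2  |  -1/2 ]
  [ 2  1  0     0  |    -4 ]
Subtract 2 times R1 from R4.
  [ 1  0  0   1/4  |  -1/4 ]
  [ 0  0  1     0  |    -5 ]
  [ 0  0  0  -1/2  |  -1/2 ]
  [ 0  1  0  -1/2  |  -7/2 ]
Swap R2 and R4.
  [ 1  0  0   1/4  |  -1/4 ]
  [ 0  1  0  -1/2  |  -7/2 ]
  [ 0  0  0  -1/2  |  -1/2 ]
  [ 0  0  1     0  |    -5 ]
Swap R3 and R4.
  [ 1  0  0   1/4  |  -1/4 ]
  [ 0  1  0  -1/2  |  -7/2 ]
  [ 0  0  1     0  |    -5 ]
  [ 0  0  0  -1/2  |  -1/2 ]
Multiply R4 by -2.
  [ 1  0  0   1/4  |  -1/4 ]
  [ 0  1  0  -1/2  |  -7/2 ]
  [ 0  0  1     0  |    -5 ]
  [ 0  0  0     1  |     1 ]
Add 1/2 times R4 to R2.
  [ 1  0  0  1/4  |  -1/4 ]
  [ 0  1  0    0  |    -3 ]
  [ 0  0  1    0  |    -5 ]
  [ 0  0  0    1  |     1 ]
Subtract 1/4 times R4 from R1.
  [ 1  0  0  0  |  -1/2 ]
  [ 0  1  0  0  |    -3 ]
  [ 0  0  1  0  |    -5 ]
  [ 0  0  0  1  |     1 ]
Reading off the last column: a = -1/2, b = -3, c = -5, d = 1.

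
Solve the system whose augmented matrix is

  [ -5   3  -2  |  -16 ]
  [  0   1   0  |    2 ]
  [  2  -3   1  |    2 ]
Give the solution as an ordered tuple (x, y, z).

(6, 2, -4)

ρ1 -> -1/5·ρ1
  [ 1  -3/5  2/5  |  16/5 ]
  [ 0     1    0  |     2 ]
  [ 2    -3    1  |     2 ]
ρ3 -> ρ3 − 2·ρ1
  [ 1  -3/5  2/5  |   16/5 ]
  [ 0     1    0  |      2 ]
  [ 0  -9/5  1/5  |  -22/5 ]
ρ3 -> ρ3 + 9/5·ρ2
  [ 1  -3/5  2/5  |  16/5 ]
  [ 0     1    0  |     2 ]
  [ 0     0  1/5  |  -4/5 ]
ρ3 -> 5·ρ3
  [ 1  -3/5  2/5  |  16/5 ]
  [ 0     1    0  |     2 ]
  [ 0     0    1  |    -4 ]
ρ1 -> ρ1 − 2/5·ρ3
  [ 1  -3/5  0  |  24/5 ]
  [ 0     1  0  |     2 ]
  [ 0     0  1  |    -4 ]
ρ1 -> ρ1 + 3/5·ρ2
  [ 1  0  0  |   6 ]
  [ 0  1  0  |   2 ]
  [ 0  0  1  |  -4 ]
Reading off the last column: x = 6, y = 2, z = -4.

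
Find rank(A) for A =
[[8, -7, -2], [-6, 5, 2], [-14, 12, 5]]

r1 := 1/8·r1
r2 := r2 + 6·r1
r3 := r3 + 14·r1
r2 := -4·r2
r3 := r3 + 1/4·r2
r2 := r2 + 2·r3
r1 := r1 + 1/4·r3
r1 := r1 + 7/8·r2
The reduced form has 3 nonzero rows.

rank = 3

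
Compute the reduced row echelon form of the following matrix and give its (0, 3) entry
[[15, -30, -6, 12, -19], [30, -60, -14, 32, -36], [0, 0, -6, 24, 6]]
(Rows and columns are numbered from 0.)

-4/5

R1 → 1/15·R1
  [  1   -2  -2/5  4/5  -19/15 ]
  [ 30  -60   -14   32     -36 ]
  [  0    0    -6   24       6 ]
R2 → R2 − 30·R1
  [ 1  -2  -2/5  4/5  -19/15 ]
  [ 0   0    -2    8       2 ]
  [ 0   0    -6   24       6 ]
R2 → -1/2·R2
  [ 1  -2  -2/5  4/5  -19/15 ]
  [ 0   0     1   -4      -1 ]
  [ 0   0    -6   24       6 ]
R3 → R3 + 6·R2
  [ 1  -2  -2/5  4/5  -19/15 ]
  [ 0   0     1   -4      -1 ]
  [ 0   0     0    0       0 ]
R1 → R1 + 2/5·R2
  [ 1  -2  0  -4/5  -5/3 ]
  [ 0   0  1    -4    -1 ]
  [ 0   0  0     0     0 ]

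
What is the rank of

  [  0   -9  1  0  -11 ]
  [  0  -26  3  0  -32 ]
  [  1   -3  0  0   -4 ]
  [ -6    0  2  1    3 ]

ρ1 <-> ρ3
  [  1   -3  0  0   -4 ]
  [  0  -26  3  0  -32 ]
  [  0   -9  1  0  -11 ]
  [ -6    0  2  1    3 ]
ρ4 ← ρ4 + 6·ρ1
  [ 1   -3  0  0   -4 ]
  [ 0  -26  3  0  -32 ]
  [ 0   -9  1  0  -11 ]
  [ 0  -18  2  1  -21 ]
ρ2 ← -1/26·ρ2
  [ 1   -3      0  0     -4 ]
  [ 0    1  -3/26  0  16/13 ]
  [ 0   -9      1  0    -11 ]
  [ 0  -18      2  1    -21 ]
ρ3 ← ρ3 + 9·ρ2
  [ 1   -3      0  0     -4 ]
  [ 0    1  -3/26  0  16/13 ]
  [ 0    0  -1/26  0   1/13 ]
  [ 0  -18      2  1    -21 ]
ρ4 ← ρ4 + 18·ρ2
  [ 1  -3      0  0     -4 ]
  [ 0   1  -3/26  0  16/13 ]
  [ 0   0  -1/26  0   1/13 ]
  [ 0   0  -1/13  1  15/13 ]
ρ3 ← -26·ρ3
  [ 1  -3      0  0     -4 ]
  [ 0   1  -3/26  0  16/13 ]
  [ 0   0      1  0     -2 ]
  [ 0   0  -1/13  1  15/13 ]
ρ4 ← ρ4 + 1/13·ρ3
  [ 1  -3      0  0     -4 ]
  [ 0   1  -3/26  0  16/13 ]
  [ 0   0      1  0     -2 ]
  [ 0   0      0  1      1 ]
ρ2 ← ρ2 + 3/26·ρ3
  [ 1  -3  0  0  -4 ]
  [ 0   1  0  0   1 ]
  [ 0   0  1  0  -2 ]
  [ 0   0  0  1   1 ]
ρ1 ← ρ1 + 3·ρ2
  [ 1  0  0  0  -1 ]
  [ 0  1  0  0   1 ]
  [ 0  0  1  0  -2 ]
  [ 0  0  0  1   1 ]
The reduced form has 4 nonzero rows.

rank = 4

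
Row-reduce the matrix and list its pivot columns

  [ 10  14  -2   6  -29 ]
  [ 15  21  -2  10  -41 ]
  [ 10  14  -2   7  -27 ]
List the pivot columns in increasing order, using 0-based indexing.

0, 2, 3

R1 ← 1/10·R1
  [  1  7/5  -1/5  3/5  -29/10 ]
  [ 15   21    -2   10     -41 ]
  [ 10   14    -2    7     -27 ]
R2 ← R2 − 15·R1
  [  1  7/5  -1/5  3/5  -29/10 ]
  [  0    0     1    1     5/2 ]
  [ 10   14    -2    7     -27 ]
R3 ← R3 − 10·R1
  [ 1  7/5  -1/5  3/5  -29/10 ]
  [ 0    0     1    1     5/2 ]
  [ 0    0     0    1       2 ]
R2 ← R2 − R3
  [ 1  7/5  -1/5  3/5  -29/10 ]
  [ 0    0     1    0     1/2 ]
  [ 0    0     0    1       2 ]
R1 ← R1 − 3/5·R3
  [ 1  7/5  -1/5  0  -41/10 ]
  [ 0    0     1  0     1/2 ]
  [ 0    0     0  1       2 ]
R1 ← R1 + 1/5·R2
  [ 1  7/5  0  0   -4 ]
  [ 0    0  1  0  1/2 ]
  [ 0    0  0  1    2 ]
Pivot columns are the columns containing a leading 1.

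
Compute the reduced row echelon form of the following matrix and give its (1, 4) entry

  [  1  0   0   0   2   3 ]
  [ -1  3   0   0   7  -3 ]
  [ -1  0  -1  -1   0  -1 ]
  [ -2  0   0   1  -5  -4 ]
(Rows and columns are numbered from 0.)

3

ρ2 := ρ2 + ρ1
  [  1  0   0   0   2   3 ]
  [  0  3   0   0   9   0 ]
  [ -1  0  -1  -1   0  -1 ]
  [ -2  0   0   1  -5  -4 ]
ρ3 := ρ3 + ρ1
  [  1  0   0   0   2   3 ]
  [  0  3   0   0   9   0 ]
  [  0  0  -1  -1   2   2 ]
  [ -2  0   0   1  -5  -4 ]
ρ4 := ρ4 + 2·ρ1
  [ 1  0   0   0   2  3 ]
  [ 0  3   0   0   9  0 ]
  [ 0  0  -1  -1   2  2 ]
  [ 0  0   0   1  -1  2 ]
ρ2 := 1/3·ρ2
  [ 1  0   0   0   2  3 ]
  [ 0  1   0   0   3  0 ]
  [ 0  0  -1  -1   2  2 ]
  [ 0  0   0   1  -1  2 ]
ρ3 := -1·ρ3
  [ 1  0  0  0   2   3 ]
  [ 0  1  0  0   3   0 ]
  [ 0  0  1  1  -2  -2 ]
  [ 0  0  0  1  -1   2 ]
ρ3 := ρ3 − ρ4
  [ 1  0  0  0   2   3 ]
  [ 0  1  0  0   3   0 ]
  [ 0  0  1  0  -1  -4 ]
  [ 0  0  0  1  -1   2 ]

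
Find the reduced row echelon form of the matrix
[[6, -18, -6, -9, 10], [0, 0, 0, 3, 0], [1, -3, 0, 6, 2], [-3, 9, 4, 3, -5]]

[[1, -3, 0, 0, 0], [0, 0, 1, 0, 0], [0, 0, 0, 1, 0], [0, 0, 0, 0, 1]]

R1 → 1/6·R1
  [  1  -3  -1  -3/2  5/3 ]
  [  0   0   0     3    0 ]
  [  1  -3   0     6    2 ]
  [ -3   9   4     3   -5 ]
R3 → R3 − R1
  [  1  -3  -1  -3/2  5/3 ]
  [  0   0   0     3    0 ]
  [  0   0   1  15/2  1/3 ]
  [ -3   9   4     3   -5 ]
R4 → R4 + 3·R1
  [ 1  -3  -1  -3/2  5/3 ]
  [ 0   0   0     3    0 ]
  [ 0   0   1  15/2  1/3 ]
  [ 0   0   1  -3/2    0 ]
R2 ↔ R3
  [ 1  -3  -1  -3/2  5/3 ]
  [ 0   0   1  15/2  1/3 ]
  [ 0   0   0     3    0 ]
  [ 0   0   1  -3/2    0 ]
R4 → R4 − R2
  [ 1  -3  -1  -3/2   5/3 ]
  [ 0   0   1  15/2   1/3 ]
  [ 0   0   0     3     0 ]
  [ 0   0   0    -9  -1/3 ]
R3 → 1/3·R3
  [ 1  -3  -1  -3/2   5/3 ]
  [ 0   0   1  15/2   1/3 ]
  [ 0   0   0     1     0 ]
  [ 0   0   0    -9  -1/3 ]
R4 → R4 + 9·R3
  [ 1  -3  -1  -3/2   5/3 ]
  [ 0   0   1  15/2   1/3 ]
  [ 0   0   0     1     0 ]
  [ 0   0   0     0  -1/3 ]
R4 → -3·R4
  [ 1  -3  -1  -3/2  5/3 ]
  [ 0   0   1  15/2  1/3 ]
  [ 0   0   0     1    0 ]
  [ 0   0   0     0    1 ]
R2 → R2 − 1/3·R4
  [ 1  -3  -1  -3/2  5/3 ]
  [ 0   0   1  15/2    0 ]
  [ 0   0   0     1    0 ]
  [ 0   0   0     0    1 ]
R1 → R1 − 5/3·R4
  [ 1  -3  -1  -3/2  0 ]
  [ 0   0   1  15/2  0 ]
  [ 0   0   0     1  0 ]
  [ 0   0   0     0  1 ]
R2 → R2 − 15/2·R3
  [ 1  -3  -1  -3/2  0 ]
  [ 0   0   1     0  0 ]
  [ 0   0   0     1  0 ]
  [ 0   0   0     0  1 ]
R1 → R1 + 3/2·R3
  [ 1  -3  -1  0  0 ]
  [ 0   0   1  0  0 ]
  [ 0   0   0  1  0 ]
  [ 0   0   0  0  1 ]
R1 → R1 + R2
  [ 1  -3  0  0  0 ]
  [ 0   0  1  0  0 ]
  [ 0   0  0  1  0 ]
  [ 0   0  0  0  1 ]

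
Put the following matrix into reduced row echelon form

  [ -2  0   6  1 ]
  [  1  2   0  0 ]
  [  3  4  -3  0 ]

R1 → -1/2·R1
  [ 1  0  -3  -1/2 ]
  [ 1  2   0     0 ]
  [ 3  4  -3     0 ]
R2 → R2 − R1
  [ 1  0  -3  -1/2 ]
  [ 0  2   3   1/2 ]
  [ 3  4  -3     0 ]
R3 → R3 − 3·R1
  [ 1  0  -3  -1/2 ]
  [ 0  2   3   1/2 ]
  [ 0  4   6   3/2 ]
R2 → 1/2·R2
  [ 1  0   -3  -1/2 ]
  [ 0  1  3/2   1/4 ]
  [ 0  4    6   3/2 ]
R3 → R3 − 4·R2
  [ 1  0   -3  -1/2 ]
  [ 0  1  3/2   1/4 ]
  [ 0  0    0   1/2 ]
R3 → 2·R3
  [ 1  0   -3  -1/2 ]
  [ 0  1  3/2   1/4 ]
  [ 0  0    0     1 ]
R2 → R2 − 1/4·R3
  [ 1  0   -3  -1/2 ]
  [ 0  1  3/2     0 ]
  [ 0  0    0     1 ]
R1 → R1 + 1/2·R3
  [ 1  0   -3  0 ]
  [ 0  1  3/2  0 ]
  [ 0  0    0  1 ]

[[1, 0, -3, 0], [0, 1, 3/2, 0], [0, 0, 0, 1]]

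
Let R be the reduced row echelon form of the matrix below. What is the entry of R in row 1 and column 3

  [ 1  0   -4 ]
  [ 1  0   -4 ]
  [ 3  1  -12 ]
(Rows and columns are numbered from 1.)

-4

R2 → R2 − R1
  [ 1  0   -4 ]
  [ 0  0    0 ]
  [ 3  1  -12 ]
R3 → R3 − 3·R1
  [ 1  0  -4 ]
  [ 0  0   0 ]
  [ 0  1   0 ]
R2 ↔ R3
  [ 1  0  -4 ]
  [ 0  1   0 ]
  [ 0  0   0 ]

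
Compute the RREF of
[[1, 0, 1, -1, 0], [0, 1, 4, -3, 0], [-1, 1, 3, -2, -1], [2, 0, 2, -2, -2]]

R3 := R3 + R1
  [ 1  0  1  -1   0 ]
  [ 0  1  4  -3   0 ]
  [ 0  1  4  -3  -1 ]
  [ 2  0  2  -2  -2 ]
R4 := R4 − 2·R1
  [ 1  0  1  -1   0 ]
  [ 0  1  4  -3   0 ]
  [ 0  1  4  -3  -1 ]
  [ 0  0  0   0  -2 ]
R3 := R3 − R2
  [ 1  0  1  -1   0 ]
  [ 0  1  4  -3   0 ]
  [ 0  0  0   0  -1 ]
  [ 0  0  0   0  -2 ]
R3 := -1·R3
  [ 1  0  1  -1   0 ]
  [ 0  1  4  -3   0 ]
  [ 0  0  0   0   1 ]
  [ 0  0  0   0  -2 ]
R4 := R4 + 2·R3
  [ 1  0  1  -1  0 ]
  [ 0  1  4  -3  0 ]
  [ 0  0  0   0  1 ]
  [ 0  0  0   0  0 ]

[[1, 0, 1, -1, 0], [0, 1, 4, -3, 0], [0, 0, 0, 0, 1], [0, 0, 0, 0, 0]]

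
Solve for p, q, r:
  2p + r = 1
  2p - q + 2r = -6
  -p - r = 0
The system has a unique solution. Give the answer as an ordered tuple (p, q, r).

(1, 6, -1)

Form the augmented matrix and row-reduce:
  [  2   0   1  |   1 ]
  [  2  -1   2  |  -6 ]
  [ -1   0  -1  |   0 ]
r1 := 1/2·r1
  [  1   0  1/2  |  1/2 ]
  [  2  -1    2  |   -6 ]
  [ -1   0   -1  |    0 ]
r2 := r2 − 2·r1
  [  1   0  1/2  |  1/2 ]
  [  0  -1    1  |   -7 ]
  [ -1   0   -1  |    0 ]
r3 := r3 + r1
  [ 1   0   1/2  |  1/2 ]
  [ 0  -1     1  |   -7 ]
  [ 0   0  -1/2  |  1/2 ]
r2 := -1·r2
  [ 1  0   1/2  |  1/2 ]
  [ 0  1    -1  |    7 ]
  [ 0  0  -1/2  |  1/2 ]
r3 := -2·r3
  [ 1  0  1/2  |  1/2 ]
  [ 0  1   -1  |    7 ]
  [ 0  0    1  |   -1 ]
r2 := r2 + r3
  [ 1  0  1/2  |  1/2 ]
  [ 0  1    0  |    6 ]
  [ 0  0    1  |   -1 ]
r1 := r1 − 1/2·r3
  [ 1  0  0  |   1 ]
  [ 0  1  0  |   6 ]
  [ 0  0  1  |  -1 ]
Reading off the last column: p = 1, q = 6, r = -1.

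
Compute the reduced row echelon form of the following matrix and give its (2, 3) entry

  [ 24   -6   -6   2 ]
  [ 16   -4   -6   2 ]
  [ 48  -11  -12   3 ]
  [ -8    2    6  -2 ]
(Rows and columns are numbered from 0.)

ρ1 ← 1/24·ρ1
  [  1  -1/4  -1/4  1/12 ]
  [ 16    -4    -6     2 ]
  [ 48   -11   -12     3 ]
  [ -8     2     6    -2 ]
ρ2 ← ρ2 − 16·ρ1
  [  1  -1/4  -1/4  1/12 ]
  [  0     0    -2   2/3 ]
  [ 48   -11   -12     3 ]
  [ -8     2     6    -2 ]
ρ3 ← ρ3 − 48·ρ1
  [  1  -1/4  -1/4  1/12 ]
  [  0     0    -2   2/3 ]
  [  0     1     0    -1 ]
  [ -8     2     6    -2 ]
ρ4 ← ρ4 + 8·ρ1
  [ 1  -1/4  -1/4  1/12 ]
  [ 0     0    -2   2/3 ]
  [ 0     1     0    -1 ]
  [ 0     0     4  -4/3 ]
ρ2 <-> ρ3
  [ 1  -1/4  -1/4  1/12 ]
  [ 0     1     0    -1 ]
  [ 0     0    -2   2/3 ]
  [ 0     0     4  -4/3 ]
ρ3 ← -1/2·ρ3
  [ 1  -1/4  -1/4  1/12 ]
  [ 0     1     0    -1 ]
  [ 0     0     1  -1/3 ]
  [ 0     0     4  -4/3 ]
ρ4 ← ρ4 − 4·ρ3
  [ 1  -1/4  -1/4  1/12 ]
  [ 0     1     0    -1 ]
  [ 0     0     1  -1/3 ]
  [ 0     0     0     0 ]
ρ1 ← ρ1 + 1/4·ρ3
  [ 1  -1/4  0     0 ]
  [ 0     1  0    -1 ]
  [ 0     0  1  -1/3 ]
  [ 0     0  0     0 ]
ρ1 ← ρ1 + 1/4·ρ2
  [ 1  0  0  -1/4 ]
  [ 0  1  0    -1 ]
  [ 0  0  1  -1/3 ]
  [ 0  0  0     0 ]

-1/3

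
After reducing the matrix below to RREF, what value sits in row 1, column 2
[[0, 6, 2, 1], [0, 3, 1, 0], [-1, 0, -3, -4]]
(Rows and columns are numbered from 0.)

R1 ↔ R3
  [ -1  0  -3  -4 ]
  [  0  3   1   0 ]
  [  0  6   2   1 ]
R1 ← -1·R1
  [ 1  0  3  4 ]
  [ 0  3  1  0 ]
  [ 0  6  2  1 ]
R2 ← 1/3·R2
  [ 1  0    3  4 ]
  [ 0  1  1/3  0 ]
  [ 0  6    2  1 ]
R3 ← R3 − 6·R2
  [ 1  0    3  4 ]
  [ 0  1  1/3  0 ]
  [ 0  0    0  1 ]
R1 ← R1 − 4·R3
  [ 1  0    3  0 ]
  [ 0  1  1/3  0 ]
  [ 0  0    0  1 ]

1/3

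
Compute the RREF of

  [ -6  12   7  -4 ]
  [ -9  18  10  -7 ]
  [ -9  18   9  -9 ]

Multiply R1 by -1/6.
  [  1  -2  -7/6  2/3 ]
  [ -9  18    10   -7 ]
  [ -9  18     9   -9 ]
Add 9 times R1 to R2.
  [  1  -2  -7/6  2/3 ]
  [  0   0  -1/2   -1 ]
  [ -9  18     9   -9 ]
Add 9 times R1 to R3.
  [ 1  -2  -7/6  2/3 ]
  [ 0   0  -1/2   -1 ]
  [ 0   0  -3/2   -3 ]
Multiply R2 by -2.
  [ 1  -2  -7/6  2/3 ]
  [ 0   0     1    2 ]
  [ 0   0  -3/2   -3 ]
Add 3/2 times R2 to R3.
  [ 1  -2  -7/6  2/3 ]
  [ 0   0     1    2 ]
  [ 0   0     0    0 ]
Add 7/6 times R2 to R1.
  [ 1  -2  0  3 ]
  [ 0   0  1  2 ]
  [ 0   0  0  0 ]

[[1, -2, 0, 3], [0, 0, 1, 2], [0, 0, 0, 0]]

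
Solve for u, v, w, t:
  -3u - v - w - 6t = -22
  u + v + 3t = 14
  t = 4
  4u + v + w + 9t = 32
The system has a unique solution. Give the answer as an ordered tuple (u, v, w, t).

(-2, 4, 0, 4)

Form the augmented matrix and row-reduce:
  [ -3  -1  -1  -6  |  -22 ]
  [  1   1   0   3  |   14 ]
  [  0   0   0   1  |    4 ]
  [  4   1   1   9  |   32 ]
ρ1 ← -1/3·ρ1
  [ 1  1/3  1/3  2  |  22/3 ]
  [ 1    1    0  3  |    14 ]
  [ 0    0    0  1  |     4 ]
  [ 4    1    1  9  |    32 ]
ρ2 ← ρ2 − ρ1
  [ 1  1/3   1/3  2  |  22/3 ]
  [ 0  2/3  -1/3  1  |  20/3 ]
  [ 0    0     0  1  |     4 ]
  [ 4    1     1  9  |    32 ]
ρ4 ← ρ4 − 4·ρ1
  [ 1   1/3   1/3  2  |  22/3 ]
  [ 0   2/3  -1/3  1  |  20/3 ]
  [ 0     0     0  1  |     4 ]
  [ 0  -1/3  -1/3  1  |   8/3 ]
ρ2 ← 3/2·ρ2
  [ 1   1/3   1/3    2  |  22/3 ]
  [ 0     1  -1/2  3/2  |    10 ]
  [ 0     0     0    1  |     4 ]
  [ 0  -1/3  -1/3    1  |   8/3 ]
ρ4 ← ρ4 + 1/3·ρ2
  [ 1  1/3   1/3    2  |  22/3 ]
  [ 0    1  -1/2  3/2  |    10 ]
  [ 0    0     0    1  |     4 ]
  [ 0    0  -1/2  3/2  |     6 ]
ρ3 ↔ ρ4
  [ 1  1/3   1/3    2  |  22/3 ]
  [ 0    1  -1/2  3/2  |    10 ]
  [ 0    0  -1/2  3/2  |     6 ]
  [ 0    0     0    1  |     4 ]
ρ3 ← -2·ρ3
  [ 1  1/3   1/3    2  |  22/3 ]
  [ 0    1  -1/2  3/2  |    10 ]
  [ 0    0     1   -3  |   -12 ]
  [ 0    0     0    1  |     4 ]
ρ3 ← ρ3 + 3·ρ4
  [ 1  1/3   1/3    2  |  22/3 ]
  [ 0    1  -1/2  3/2  |    10 ]
  [ 0    0     1    0  |     0 ]
  [ 0    0     0    1  |     4 ]
ρ2 ← ρ2 − 3/2·ρ4
  [ 1  1/3   1/3  2  |  22/3 ]
  [ 0    1  -1/2  0  |     4 ]
  [ 0    0     1  0  |     0 ]
  [ 0    0     0  1  |     4 ]
ρ1 ← ρ1 − 2·ρ4
  [ 1  1/3   1/3  0  |  -2/3 ]
  [ 0    1  -1/2  0  |     4 ]
  [ 0    0     1  0  |     0 ]
  [ 0    0     0  1  |     4 ]
ρ2 ← ρ2 + 1/2·ρ3
  [ 1  1/3  1/3  0  |  -2/3 ]
  [ 0    1    0  0  |     4 ]
  [ 0    0    1  0  |     0 ]
  [ 0    0    0  1  |     4 ]
ρ1 ← ρ1 − 1/3·ρ3
  [ 1  1/3  0  0  |  -2/3 ]
  [ 0    1  0  0  |     4 ]
  [ 0    0  1  0  |     0 ]
  [ 0    0  0  1  |     4 ]
ρ1 ← ρ1 − 1/3·ρ2
  [ 1  0  0  0  |  -2 ]
  [ 0  1  0  0  |   4 ]
  [ 0  0  1  0  |   0 ]
  [ 0  0  0  1  |   4 ]
Reading off the last column: u = -2, v = 4, w = 0, t = 4.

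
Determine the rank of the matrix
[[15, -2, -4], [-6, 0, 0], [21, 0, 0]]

ρ1 := 1/15·ρ1
  [  1  -2/15  -4/15 ]
  [ -6      0      0 ]
  [ 21      0      0 ]
ρ2 := ρ2 + 6·ρ1
  [  1  -2/15  -4/15 ]
  [  0   -4/5   -8/5 ]
  [ 21      0      0 ]
ρ3 := ρ3 − 21·ρ1
  [ 1  -2/15  -4/15 ]
  [ 0   -4/5   -8/5 ]
  [ 0   14/5   28/5 ]
ρ2 := -5/4·ρ2
  [ 1  -2/15  -4/15 ]
  [ 0      1      2 ]
  [ 0   14/5   28/5 ]
ρ3 := ρ3 − 14/5·ρ2
  [ 1  -2/15  -4/15 ]
  [ 0      1      2 ]
  [ 0      0      0 ]
ρ1 := ρ1 + 2/15·ρ2
  [ 1  0  0 ]
  [ 0  1  2 ]
  [ 0  0  0 ]
The reduced form has 2 nonzero rows.

rank = 2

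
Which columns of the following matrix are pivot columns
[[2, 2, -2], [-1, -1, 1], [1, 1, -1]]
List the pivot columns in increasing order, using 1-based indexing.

1

Multiply r1 by 1/2.
  [  1   1  -1 ]
  [ -1  -1   1 ]
  [  1   1  -1 ]
Add r1 to r2.
  [ 1  1  -1 ]
  [ 0  0   0 ]
  [ 1  1  -1 ]
Subtract r1 from r3.
  [ 1  1  -1 ]
  [ 0  0   0 ]
  [ 0  0   0 ]
Pivot columns are the columns containing a leading 1.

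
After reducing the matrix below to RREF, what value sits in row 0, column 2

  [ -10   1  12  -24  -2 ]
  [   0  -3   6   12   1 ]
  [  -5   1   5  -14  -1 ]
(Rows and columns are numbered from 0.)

-7/5

ρ1 ← -1/10·ρ1
  [  1  -1/10  -6/5  12/5  1/5 ]
  [  0     -3     6    12    1 ]
  [ -5      1     5   -14   -1 ]
ρ3 ← ρ3 + 5·ρ1
  [ 1  -1/10  -6/5  12/5  1/5 ]
  [ 0     -3     6    12    1 ]
  [ 0    1/2    -1    -2    0 ]
ρ2 ← -1/3·ρ2
  [ 1  -1/10  -6/5  12/5   1/5 ]
  [ 0      1    -2    -4  -1/3 ]
  [ 0    1/2    -1    -2     0 ]
ρ3 ← ρ3 − 1/2·ρ2
  [ 1  -1/10  -6/5  12/5   1/5 ]
  [ 0      1    -2    -4  -1/3 ]
  [ 0      0     0     0   1/6 ]
ρ3 ← 6·ρ3
  [ 1  -1/10  -6/5  12/5   1/5 ]
  [ 0      1    -2    -4  -1/3 ]
  [ 0      0     0     0     1 ]
ρ2 ← ρ2 + 1/3·ρ3
  [ 1  -1/10  -6/5  12/5  1/5 ]
  [ 0      1    -2    -4    0 ]
  [ 0      0     0     0    1 ]
ρ1 ← ρ1 − 1/5·ρ3
  [ 1  -1/10  -6/5  12/5  0 ]
  [ 0      1    -2    -4  0 ]
  [ 0      0     0     0  1 ]
ρ1 ← ρ1 + 1/10·ρ2
  [ 1  0  -7/5   2  0 ]
  [ 0  1    -2  -4  0 ]
  [ 0  0     0   0  1 ]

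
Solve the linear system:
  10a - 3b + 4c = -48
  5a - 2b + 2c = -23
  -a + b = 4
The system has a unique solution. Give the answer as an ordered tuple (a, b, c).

Form the augmented matrix and row-reduce:
  [ 10  -3  4  |  -48 ]
  [  5  -2  2  |  -23 ]
  [ -1   1  0  |    4 ]
r1 := 1/10·r1
  [  1  -3/10  2/5  |  -24/5 ]
  [  5     -2    2  |    -23 ]
  [ -1      1    0  |      4 ]
r2 := r2 − 5·r1
  [  1  -3/10  2/5  |  -24/5 ]
  [  0   -1/2    0  |      1 ]
  [ -1      1    0  |      4 ]
r3 := r3 + r1
  [ 1  -3/10  2/5  |  -24/5 ]
  [ 0   -1/2    0  |      1 ]
  [ 0   7/10  2/5  |   -4/5 ]
r2 := -2·r2
  [ 1  -3/10  2/5  |  -24/5 ]
  [ 0      1    0  |     -2 ]
  [ 0   7/10  2/5  |   -4/5 ]
r3 := r3 − 7/10·r2
  [ 1  -3/10  2/5  |  -24/5 ]
  [ 0      1    0  |     -2 ]
  [ 0      0  2/5  |    3/5 ]
r3 := 5/2·r3
  [ 1  -3/10  2/5  |  -24/5 ]
  [ 0      1    0  |     -2 ]
  [ 0      0    1  |    3/2 ]
r1 := r1 − 2/5·r3
  [ 1  -3/10  0  |  -27/5 ]
  [ 0      1  0  |     -2 ]
  [ 0      0  1  |    3/2 ]
r1 := r1 + 3/10·r2
  [ 1  0  0  |   -6 ]
  [ 0  1  0  |   -2 ]
  [ 0  0  1  |  3/2 ]
Reading off the last column: a = -6, b = -2, c = 3/2.

(-6, -2, 3/2)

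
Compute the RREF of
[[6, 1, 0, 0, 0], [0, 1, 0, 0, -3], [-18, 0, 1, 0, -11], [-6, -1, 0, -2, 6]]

r1 → 1/6·r1
  [   1  1/6  0   0    0 ]
  [   0    1  0   0   -3 ]
  [ -18    0  1   0  -11 ]
  [  -6   -1  0  -2    6 ]
r3 → r3 + 18·r1
  [  1  1/6  0   0    0 ]
  [  0    1  0   0   -3 ]
  [  0    3  1   0  -11 ]
  [ -6   -1  0  -2    6 ]
r4 → r4 + 6·r1
  [ 1  1/6  0   0    0 ]
  [ 0    1  0   0   -3 ]
  [ 0    3  1   0  -11 ]
  [ 0    0  0  -2    6 ]
r3 → r3 − 3·r2
  [ 1  1/6  0   0   0 ]
  [ 0    1  0   0  -3 ]
  [ 0    0  1   0  -2 ]
  [ 0    0  0  -2   6 ]
r4 → -1/2·r4
  [ 1  1/6  0  0   0 ]
  [ 0    1  0  0  -3 ]
  [ 0    0  1  0  -2 ]
  [ 0    0  0  1  -3 ]
r1 → r1 − 1/6·r2
  [ 1  0  0  0  1/2 ]
  [ 0  1  0  0   -3 ]
  [ 0  0  1  0   -2 ]
  [ 0  0  0  1   -3 ]

[[1, 0, 0, 0, 1/2], [0, 1, 0, 0, -3], [0, 0, 1, 0, -2], [0, 0, 0, 1, -3]]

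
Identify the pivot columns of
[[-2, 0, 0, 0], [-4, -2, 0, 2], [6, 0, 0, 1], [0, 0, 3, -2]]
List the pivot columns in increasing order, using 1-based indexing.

1, 2, 3, 4

R1 ← -1/2·R1
  [  1   0  0   0 ]
  [ -4  -2  0   2 ]
  [  6   0  0   1 ]
  [  0   0  3  -2 ]
R2 ← R2 + 4·R1
  [ 1   0  0   0 ]
  [ 0  -2  0   2 ]
  [ 6   0  0   1 ]
  [ 0   0  3  -2 ]
R3 ← R3 − 6·R1
  [ 1   0  0   0 ]
  [ 0  -2  0   2 ]
  [ 0   0  0   1 ]
  [ 0   0  3  -2 ]
R2 ← -1/2·R2
  [ 1  0  0   0 ]
  [ 0  1  0  -1 ]
  [ 0  0  0   1 ]
  [ 0  0  3  -2 ]
R3 ↔ R4
  [ 1  0  0   0 ]
  [ 0  1  0  -1 ]
  [ 0  0  3  -2 ]
  [ 0  0  0   1 ]
R3 ← 1/3·R3
  [ 1  0  0     0 ]
  [ 0  1  0    -1 ]
  [ 0  0  1  -2/3 ]
  [ 0  0  0     1 ]
R3 ← R3 + 2/3·R4
  [ 1  0  0   0 ]
  [ 0  1  0  -1 ]
  [ 0  0  1   0 ]
  [ 0  0  0   1 ]
R2 ← R2 + R4
  [ 1  0  0  0 ]
  [ 0  1  0  0 ]
  [ 0  0  1  0 ]
  [ 0  0  0  1 ]
Pivot columns are the columns containing a leading 1.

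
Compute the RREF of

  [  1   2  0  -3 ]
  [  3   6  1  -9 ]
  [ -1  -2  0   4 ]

Subtract 3 times R1 from R2.
  [  1   2  0  -3 ]
  [  0   0  1   0 ]
  [ -1  -2  0   4 ]
Add R1 to R3.
  [ 1  2  0  -3 ]
  [ 0  0  1   0 ]
  [ 0  0  0   1 ]
Add 3 times R3 to R1.
  [ 1  2  0  0 ]
  [ 0  0  1  0 ]
  [ 0  0  0  1 ]

[[1, 2, 0, 0], [0, 0, 1, 0], [0, 0, 0, 1]]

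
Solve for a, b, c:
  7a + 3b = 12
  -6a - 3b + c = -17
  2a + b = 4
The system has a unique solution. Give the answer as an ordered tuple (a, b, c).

(0, 4, -5)

Form the augmented matrix and row-reduce:
  [  7   3  0  |   12 ]
  [ -6  -3  1  |  -17 ]
  [  2   1  0  |    4 ]
Multiply r1 by 1/7.
  [  1  3/7  0  |  12/7 ]
  [ -6   -3  1  |   -17 ]
  [  2    1  0  |     4 ]
Add 6 times r1 to r2.
  [ 1   3/7  0  |   12/7 ]
  [ 0  -3/7  1  |  -47/7 ]
  [ 2     1  0  |      4 ]
Subtract 2 times r1 from r3.
  [ 1   3/7  0  |   12/7 ]
  [ 0  -3/7  1  |  -47/7 ]
  [ 0   1/7  0  |    4/7 ]
Multiply r2 by -7/3.
  [ 1  3/7     0  |  12/7 ]
  [ 0    1  -7/3  |  47/3 ]
  [ 0  1/7     0  |   4/7 ]
Subtract 1/7 times r2 from r3.
  [ 1  3/7     0  |  12/7 ]
  [ 0    1  -7/3  |  47/3 ]
  [ 0    0   1/3  |  -5/3 ]
Multiply r3 by 3.
  [ 1  3/7     0  |  12/7 ]
  [ 0    1  -7/3  |  47/3 ]
  [ 0    0     1  |    -5 ]
Add 7/3 times r3 to r2.
  [ 1  3/7  0  |  12/7 ]
  [ 0    1  0  |     4 ]
  [ 0    0  1  |    -5 ]
Subtract 3/7 times r2 from r1.
  [ 1  0  0  |   0 ]
  [ 0  1  0  |   4 ]
  [ 0  0  1  |  -5 ]
Reading off the last column: a = 0, b = 4, c = -5.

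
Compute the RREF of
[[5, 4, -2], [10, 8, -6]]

R1 → 1/5·R1
  [  1  4/5  -2/5 ]
  [ 10    8    -6 ]
R2 → R2 − 10·R1
  [ 1  4/5  -2/5 ]
  [ 0    0    -2 ]
R2 → -1/2·R2
  [ 1  4/5  -2/5 ]
  [ 0    0     1 ]
R1 → R1 + 2/5·R2
  [ 1  4/5  0 ]
  [ 0    0  1 ]

[[1, 4/5, 0], [0, 0, 1]]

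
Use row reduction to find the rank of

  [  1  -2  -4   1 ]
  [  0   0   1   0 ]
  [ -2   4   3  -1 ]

rank = 3

ρ3 := ρ3 + 2·ρ1
ρ3 := ρ3 + 5·ρ2
ρ1 := ρ1 − ρ3
ρ1 := ρ1 + 4·ρ2
The reduced form has 3 nonzero rows.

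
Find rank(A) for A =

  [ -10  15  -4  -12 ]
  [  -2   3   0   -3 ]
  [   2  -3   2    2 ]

Multiply R1 by -1/10.
  [  1  -3/2  2/5  6/5 ]
  [ -2     3    0   -3 ]
  [  2    -3    2    2 ]
Add 2 times R1 to R2.
  [ 1  -3/2  2/5   6/5 ]
  [ 0     0  4/5  -3/5 ]
  [ 2    -3    2     2 ]
Subtract 2 times R1 from R3.
  [ 1  -3/2  2/5   6/5 ]
  [ 0     0  4/5  -3/5 ]
  [ 0     0  6/5  -2/5 ]
Multiply R2 by 5/4.
  [ 1  -3/2  2/5   6/5 ]
  [ 0     0    1  -3/4 ]
  [ 0     0  6/5  -2/5 ]
Subtract 6/5 times R2 from R3.
  [ 1  -3/2  2/5   6/5 ]
  [ 0     0    1  -3/4 ]
  [ 0     0    0   1/2 ]
Multiply R3 by 2.
  [ 1  -3/2  2/5   6/5 ]
  [ 0     0    1  -3/4 ]
  [ 0     0    0     1 ]
Add 3/4 times R3 to R2.
  [ 1  -3/2  2/5  6/5 ]
  [ 0     0    1    0 ]
  [ 0     0    0    1 ]
Subtract 6/5 times R3 from R1.
  [ 1  -3/2  2/5  0 ]
  [ 0     0    1  0 ]
  [ 0     0    0  1 ]
Subtract 2/5 times R2 from R1.
  [ 1  -3/2  0  0 ]
  [ 0     0  1  0 ]
  [ 0     0  0  1 ]
The reduced form has 3 nonzero rows.

rank = 3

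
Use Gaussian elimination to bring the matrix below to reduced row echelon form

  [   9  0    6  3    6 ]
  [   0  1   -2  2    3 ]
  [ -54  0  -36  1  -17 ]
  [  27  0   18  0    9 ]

Multiply R1 by 1/9.
  [   1  0  2/3  1/3  2/3 ]
  [   0  1   -2    2    3 ]
  [ -54  0  -36    1  -17 ]
  [  27  0   18    0    9 ]
Add 54 times R1 to R3.
  [  1  0  2/3  1/3  2/3 ]
  [  0  1   -2    2    3 ]
  [  0  0    0   19   19 ]
  [ 27  0   18    0    9 ]
Subtract 27 times R1 from R4.
  [ 1  0  2/3  1/3  2/3 ]
  [ 0  1   -2    2    3 ]
  [ 0  0    0   19   19 ]
  [ 0  0    0   -9   -9 ]
Multiply R3 by 1/19.
  [ 1  0  2/3  1/3  2/3 ]
  [ 0  1   -2    2    3 ]
  [ 0  0    0    1    1 ]
  [ 0  0    0   -9   -9 ]
Add 9 times R3 to R4.
  [ 1  0  2/3  1/3  2/3 ]
  [ 0  1   -2    2    3 ]
  [ 0  0    0    1    1 ]
  [ 0  0    0    0    0 ]
Subtract 2 times R3 from R2.
  [ 1  0  2/3  1/3  2/3 ]
  [ 0  1   -2    0    1 ]
  [ 0  0    0    1    1 ]
  [ 0  0    0    0    0 ]
Subtract 1/3 times R3 from R1.
  [ 1  0  2/3  0  1/3 ]
  [ 0  1   -2  0    1 ]
  [ 0  0    0  1    1 ]
  [ 0  0    0  0    0 ]

[[1, 0, 2/3, 0, 1/3], [0, 1, -2, 0, 1], [0, 0, 0, 1, 1], [0, 0, 0, 0, 0]]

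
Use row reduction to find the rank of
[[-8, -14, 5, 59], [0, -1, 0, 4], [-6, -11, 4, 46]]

rank = 3

Multiply R1 by -1/8.
  [  1  7/4  -5/8  -59/8 ]
  [  0   -1     0      4 ]
  [ -6  -11     4     46 ]
Add 6 times R1 to R3.
  [ 1   7/4  -5/8  -59/8 ]
  [ 0    -1     0      4 ]
  [ 0  -1/2   1/4    7/4 ]
Multiply R2 by -1.
  [ 1   7/4  -5/8  -59/8 ]
  [ 0     1     0     -4 ]
  [ 0  -1/2   1/4    7/4 ]
Add 1/2 times R2 to R3.
  [ 1  7/4  -5/8  -59/8 ]
  [ 0    1     0     -4 ]
  [ 0    0   1/4   -1/4 ]
Multiply R3 by 4.
  [ 1  7/4  -5/8  -59/8 ]
  [ 0    1     0     -4 ]
  [ 0    0     1     -1 ]
Add 5/8 times R3 to R1.
  [ 1  7/4  0  -8 ]
  [ 0    1  0  -4 ]
  [ 0    0  1  -1 ]
Subtract 7/4 times R2 from R1.
  [ 1  0  0  -1 ]
  [ 0  1  0  -4 ]
  [ 0  0  1  -1 ]
The reduced form has 3 nonzero rows.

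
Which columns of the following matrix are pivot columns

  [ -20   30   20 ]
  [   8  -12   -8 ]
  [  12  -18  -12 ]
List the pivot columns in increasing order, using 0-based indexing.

0

ρ1 ← -1/20·ρ1
  [  1  -3/2   -1 ]
  [  8   -12   -8 ]
  [ 12   -18  -12 ]
ρ2 ← ρ2 − 8·ρ1
  [  1  -3/2   -1 ]
  [  0     0    0 ]
  [ 12   -18  -12 ]
ρ3 ← ρ3 − 12·ρ1
  [ 1  -3/2  -1 ]
  [ 0     0   0 ]
  [ 0     0   0 ]
Pivot columns are the columns containing a leading 1.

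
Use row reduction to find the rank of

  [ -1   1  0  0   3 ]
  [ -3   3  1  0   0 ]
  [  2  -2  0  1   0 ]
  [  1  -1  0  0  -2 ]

ρ1 → -1·ρ1
  [  1  -1  0  0  -3 ]
  [ -3   3  1  0   0 ]
  [  2  -2  0  1   0 ]
  [  1  -1  0  0  -2 ]
ρ2 → ρ2 + 3·ρ1
  [ 1  -1  0  0  -3 ]
  [ 0   0  1  0  -9 ]
  [ 2  -2  0  1   0 ]
  [ 1  -1  0  0  -2 ]
ρ3 → ρ3 − 2·ρ1
  [ 1  -1  0  0  -3 ]
  [ 0   0  1  0  -9 ]
  [ 0   0  0  1   6 ]
  [ 1  -1  0  0  -2 ]
ρ4 → ρ4 − ρ1
  [ 1  -1  0  0  -3 ]
  [ 0   0  1  0  -9 ]
  [ 0   0  0  1   6 ]
  [ 0   0  0  0   1 ]
ρ3 → ρ3 − 6·ρ4
  [ 1  -1  0  0  -3 ]
  [ 0   0  1  0  -9 ]
  [ 0   0  0  1   0 ]
  [ 0   0  0  0   1 ]
ρ2 → ρ2 + 9·ρ4
  [ 1  -1  0  0  -3 ]
  [ 0   0  1  0   0 ]
  [ 0   0  0  1   0 ]
  [ 0   0  0  0   1 ]
ρ1 → ρ1 + 3·ρ4
  [ 1  -1  0  0  0 ]
  [ 0   0  1  0  0 ]
  [ 0   0  0  1  0 ]
  [ 0   0  0  0  1 ]
The reduced form has 4 nonzero rows.

rank = 4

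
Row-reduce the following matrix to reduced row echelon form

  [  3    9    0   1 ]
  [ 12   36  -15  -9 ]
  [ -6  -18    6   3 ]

R1 ← 1/3·R1
  [  1    3    0  1/3 ]
  [ 12   36  -15   -9 ]
  [ -6  -18    6    3 ]
R2 ← R2 − 12·R1
  [  1    3    0  1/3 ]
  [  0    0  -15  -13 ]
  [ -6  -18    6    3 ]
R3 ← R3 + 6·R1
  [ 1  3    0  1/3 ]
  [ 0  0  -15  -13 ]
  [ 0  0    6    5 ]
R2 ← -1/15·R2
  [ 1  3  0    1/3 ]
  [ 0  0  1  13/15 ]
  [ 0  0  6      5 ]
R3 ← R3 − 6·R2
  [ 1  3  0    1/3 ]
  [ 0  0  1  13/15 ]
  [ 0  0  0   -1/5 ]
R3 ← -5·R3
  [ 1  3  0    1/3 ]
  [ 0  0  1  13/15 ]
  [ 0  0  0      1 ]
R2 ← R2 − 13/15·R3
  [ 1  3  0  1/3 ]
  [ 0  0  1    0 ]
  [ 0  0  0    1 ]
R1 ← R1 − 1/3·R3
  [ 1  3  0  0 ]
  [ 0  0  1  0 ]
  [ 0  0  0  1 ]

[[1, 3, 0, 0], [0, 0, 1, 0], [0, 0, 0, 1]]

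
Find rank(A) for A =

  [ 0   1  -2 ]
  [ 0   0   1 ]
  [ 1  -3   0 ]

rank = 3

ρ1 <=> ρ3
  [ 1  -3   0 ]
  [ 0   0   1 ]
  [ 0   1  -2 ]
ρ2 <=> ρ3
  [ 1  -3   0 ]
  [ 0   1  -2 ]
  [ 0   0   1 ]
ρ2 -> ρ2 + 2·ρ3
  [ 1  -3  0 ]
  [ 0   1  0 ]
  [ 0   0  1 ]
ρ1 -> ρ1 + 3·ρ2
  [ 1  0  0 ]
  [ 0  1  0 ]
  [ 0  0  1 ]
The reduced form has 3 nonzero rows.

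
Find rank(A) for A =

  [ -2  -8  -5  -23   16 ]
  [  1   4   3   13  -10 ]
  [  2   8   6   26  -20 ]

rank = 2

ρ1 := -1/2·ρ1
  [ 1  4  5/2  23/2   -8 ]
  [ 1  4    3    13  -10 ]
  [ 2  8    6    26  -20 ]
ρ2 := ρ2 − ρ1
  [ 1  4  5/2  23/2   -8 ]
  [ 0  0  1/2   3/2   -2 ]
  [ 2  8    6    26  -20 ]
ρ3 := ρ3 − 2·ρ1
  [ 1  4  5/2  23/2  -8 ]
  [ 0  0  1/2   3/2  -2 ]
  [ 0  0    1     3  -4 ]
ρ2 := 2·ρ2
  [ 1  4  5/2  23/2  -8 ]
  [ 0  0    1     3  -4 ]
  [ 0  0    1     3  -4 ]
ρ3 := ρ3 − ρ2
  [ 1  4  5/2  23/2  -8 ]
  [ 0  0    1     3  -4 ]
  [ 0  0    0     0   0 ]
ρ1 := ρ1 − 5/2·ρ2
  [ 1  4  0  4   2 ]
  [ 0  0  1  3  -4 ]
  [ 0  0  0  0   0 ]
The reduced form has 2 nonzero rows.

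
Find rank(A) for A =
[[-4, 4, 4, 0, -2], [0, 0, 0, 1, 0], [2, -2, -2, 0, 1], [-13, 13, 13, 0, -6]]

rank = 3

R1 → -1/4·R1
  [   1  -1  -1  0  1/2 ]
  [   0   0   0  1    0 ]
  [   2  -2  -2  0    1 ]
  [ -13  13  13  0   -6 ]
R3 → R3 − 2·R1
  [   1  -1  -1  0  1/2 ]
  [   0   0   0  1    0 ]
  [   0   0   0  0    0 ]
  [ -13  13  13  0   -6 ]
R4 → R4 + 13·R1
  [ 1  -1  -1  0  1/2 ]
  [ 0   0   0  1    0 ]
  [ 0   0   0  0    0 ]
  [ 0   0   0  0  1/2 ]
R3 ↔ R4
  [ 1  -1  -1  0  1/2 ]
  [ 0   0   0  1    0 ]
  [ 0   0   0  0  1/2 ]
  [ 0   0   0  0    0 ]
R3 → 2·R3
  [ 1  -1  -1  0  1/2 ]
  [ 0   0   0  1    0 ]
  [ 0   0   0  0    1 ]
  [ 0   0   0  0    0 ]
R1 → R1 − 1/2·R3
  [ 1  -1  -1  0  0 ]
  [ 0   0   0  1  0 ]
  [ 0   0   0  0  1 ]
  [ 0   0   0  0  0 ]
The reduced form has 3 nonzero rows.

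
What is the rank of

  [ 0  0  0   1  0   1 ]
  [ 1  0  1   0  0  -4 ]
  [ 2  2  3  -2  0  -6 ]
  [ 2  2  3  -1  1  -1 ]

Swap ρ1 and ρ2.
  [ 1  0  1   0  0  -4 ]
  [ 0  0  0   1  0   1 ]
  [ 2  2  3  -2  0  -6 ]
  [ 2  2  3  -1  1  -1 ]
Subtract 2 times ρ1 from ρ3.
  [ 1  0  1   0  0  -4 ]
  [ 0  0  0   1  0   1 ]
  [ 0  2  1  -2  0   2 ]
  [ 2  2  3  -1  1  -1 ]
Subtract 2 times ρ1 from ρ4.
  [ 1  0  1   0  0  -4 ]
  [ 0  0  0   1  0   1 ]
  [ 0  2  1  -2  0   2 ]
  [ 0  2  1  -1  1   7 ]
Swap ρ2 and ρ3.
  [ 1  0  1   0  0  -4 ]
  [ 0  2  1  -2  0   2 ]
  [ 0  0  0   1  0   1 ]
  [ 0  2  1  -1  1   7 ]
Multiply ρ2 by 1/2.
  [ 1  0    1   0  0  -4 ]
  [ 0  1  1/2  -1  0   1 ]
  [ 0  0    0   1  0   1 ]
  [ 0  2    1  -1  1   7 ]
Subtract 2 times ρ2 from ρ4.
  [ 1  0    1   0  0  -4 ]
  [ 0  1  1/2  -1  0   1 ]
  [ 0  0    0   1  0   1 ]
  [ 0  0    0   1  1   5 ]
Subtract ρ3 from ρ4.
  [ 1  0    1   0  0  -4 ]
  [ 0  1  1/2  -1  0   1 ]
  [ 0  0    0   1  0   1 ]
  [ 0  0    0   0  1   4 ]
Add ρ3 to ρ2.
  [ 1  0    1  0  0  -4 ]
  [ 0  1  1/2  0  0   2 ]
  [ 0  0    0  1  0   1 ]
  [ 0  0    0  0  1   4 ]
The reduced form has 4 nonzero rows.

rank = 4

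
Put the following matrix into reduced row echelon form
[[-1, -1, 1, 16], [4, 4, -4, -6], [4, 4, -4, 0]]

R1 ← -1·R1
  [ 1  1  -1  -16 ]
  [ 4  4  -4   -6 ]
  [ 4  4  -4    0 ]
R2 ← R2 − 4·R1
  [ 1  1  -1  -16 ]
  [ 0  0   0   58 ]
  [ 4  4  -4    0 ]
R3 ← R3 − 4·R1
  [ 1  1  -1  -16 ]
  [ 0  0   0   58 ]
  [ 0  0   0   64 ]
R2 ← 1/58·R2
  [ 1  1  -1  -16 ]
  [ 0  0   0    1 ]
  [ 0  0   0   64 ]
R3 ← R3 − 64·R2
  [ 1  1  -1  -16 ]
  [ 0  0   0    1 ]
  [ 0  0   0    0 ]
R1 ← R1 + 16·R2
  [ 1  1  -1  0 ]
  [ 0  0   0  1 ]
  [ 0  0   0  0 ]

[[1, 1, -1, 0], [0, 0, 0, 1], [0, 0, 0, 0]]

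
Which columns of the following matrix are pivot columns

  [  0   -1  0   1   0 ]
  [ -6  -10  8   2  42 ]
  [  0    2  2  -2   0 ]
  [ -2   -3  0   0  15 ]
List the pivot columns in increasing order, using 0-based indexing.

R1 <=> R2
R1 → -1/6·R1
R4 → R4 + 2·R1
R2 → -1·R2
R3 → R3 − 2·R2
R4 → R4 − 1/3·R2
R3 → 1/2·R3
R4 → R4 + 8/3·R3
R4 → -3·R4
R2 → R2 + R4
R1 → R1 + 1/3·R4
R1 → R1 + 4/3·R3
R1 → R1 − 5/3·R2
Pivot columns are the columns containing a leading 1.

0, 1, 2, 3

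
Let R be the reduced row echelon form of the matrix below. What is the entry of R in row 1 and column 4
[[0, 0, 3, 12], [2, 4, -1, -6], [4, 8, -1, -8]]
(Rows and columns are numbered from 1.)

r1 ↔ r2
  [ 2  4  -1  -6 ]
  [ 0  0   3  12 ]
  [ 4  8  -1  -8 ]
r1 → 1/2·r1
  [ 1  2  -1/2  -3 ]
  [ 0  0     3  12 ]
  [ 4  8    -1  -8 ]
r3 → r3 − 4·r1
  [ 1  2  -1/2  -3 ]
  [ 0  0     3  12 ]
  [ 0  0     1   4 ]
r2 → 1/3·r2
  [ 1  2  -1/2  -3 ]
  [ 0  0     1   4 ]
  [ 0  0     1   4 ]
r3 → r3 − r2
  [ 1  2  -1/2  -3 ]
  [ 0  0     1   4 ]
  [ 0  0     0   0 ]
r1 → r1 + 1/2·r2
  [ 1  2  0  -1 ]
  [ 0  0  1   4 ]
  [ 0  0  0   0 ]

-1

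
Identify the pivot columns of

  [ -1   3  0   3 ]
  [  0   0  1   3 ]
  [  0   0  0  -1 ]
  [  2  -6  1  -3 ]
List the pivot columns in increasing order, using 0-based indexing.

ρ1 := -1·ρ1
ρ4 := ρ4 − 2·ρ1
ρ4 := ρ4 − ρ2
ρ3 := -1·ρ3
ρ2 := ρ2 − 3·ρ3
ρ1 := ρ1 + 3·ρ3
Pivot columns are the columns containing a leading 1.

0, 2, 3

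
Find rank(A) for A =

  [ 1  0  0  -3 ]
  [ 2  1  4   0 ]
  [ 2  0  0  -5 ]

ρ2 → ρ2 − 2·ρ1
  [ 1  0  0  -3 ]
  [ 0  1  4   6 ]
  [ 2  0  0  -5 ]
ρ3 → ρ3 − 2·ρ1
  [ 1  0  0  -3 ]
  [ 0  1  4   6 ]
  [ 0  0  0   1 ]
ρ2 → ρ2 − 6·ρ3
  [ 1  0  0  -3 ]
  [ 0  1  4   0 ]
  [ 0  0  0   1 ]
ρ1 → ρ1 + 3·ρ3
  [ 1  0  0  0 ]
  [ 0  1  4  0 ]
  [ 0  0  0  1 ]
The reduced form has 3 nonzero rows.

rank = 3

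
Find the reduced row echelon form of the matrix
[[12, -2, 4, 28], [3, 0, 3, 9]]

Multiply ρ1 by 1/12.
  [ 1  -1/6  1/3  7/3 ]
  [ 3     0    3    9 ]
Subtract 3 times ρ1 from ρ2.
  [ 1  -1/6  1/3  7/3 ]
  [ 0   1/2    2    2 ]
Multiply ρ2 by 2.
  [ 1  -1/6  1/3  7/3 ]
  [ 0     1    4    4 ]
Add 1/6 times ρ2 to ρ1.
  [ 1  0  1  3 ]
  [ 0  1  4  4 ]

[[1, 0, 1, 3], [0, 1, 4, 4]]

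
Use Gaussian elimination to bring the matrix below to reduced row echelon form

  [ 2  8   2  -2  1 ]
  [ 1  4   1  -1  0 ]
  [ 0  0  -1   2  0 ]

r1 ← 1/2·r1
  [ 1  4   1  -1  1/2 ]
  [ 1  4   1  -1    0 ]
  [ 0  0  -1   2    0 ]
r2 ← r2 − r1
  [ 1  4   1  -1   1/2 ]
  [ 0  0   0   0  -1/2 ]
  [ 0  0  -1   2     0 ]
r2 <-> r3
  [ 1  4   1  -1   1/2 ]
  [ 0  0  -1   2     0 ]
  [ 0  0   0   0  -1/2 ]
r2 ← -1·r2
  [ 1  4  1  -1   1/2 ]
  [ 0  0  1  -2     0 ]
  [ 0  0  0   0  -1/2 ]
r3 ← -2·r3
  [ 1  4  1  -1  1/2 ]
  [ 0  0  1  -2    0 ]
  [ 0  0  0   0    1 ]
r1 ← r1 − 1/2·r3
  [ 1  4  1  -1  0 ]
  [ 0  0  1  -2  0 ]
  [ 0  0  0   0  1 ]
r1 ← r1 − r2
  [ 1  4  0   1  0 ]
  [ 0  0  1  -2  0 ]
  [ 0  0  0   0  1 ]

[[1, 4, 0, 1, 0], [0, 0, 1, -2, 0], [0, 0, 0, 0, 1]]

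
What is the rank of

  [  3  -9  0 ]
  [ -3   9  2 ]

ρ1 → 1/3·ρ1
  [  1  -3  0 ]
  [ -3   9  2 ]
ρ2 → ρ2 + 3·ρ1
  [ 1  -3  0 ]
  [ 0   0  2 ]
ρ2 → 1/2·ρ2
  [ 1  -3  0 ]
  [ 0   0  1 ]
The reduced form has 2 nonzero rows.

rank = 2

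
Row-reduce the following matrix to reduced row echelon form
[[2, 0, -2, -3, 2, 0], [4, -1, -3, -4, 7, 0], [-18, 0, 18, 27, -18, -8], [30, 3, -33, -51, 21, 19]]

Multiply r1 by 1/2.
  [   1   0   -1  -3/2    1   0 ]
  [   4  -1   -3    -4    7   0 ]
  [ -18   0   18    27  -18  -8 ]
  [  30   3  -33   -51   21  19 ]
Subtract 4 times r1 from r2.
  [   1   0   -1  -3/2    1   0 ]
  [   0  -1    1     2    3   0 ]
  [ -18   0   18    27  -18  -8 ]
  [  30   3  -33   -51   21  19 ]
Add 18 times r1 to r3.
  [  1   0   -1  -3/2   1   0 ]
  [  0  -1    1     2   3   0 ]
  [  0   0    0     0   0  -8 ]
  [ 30   3  -33   -51  21  19 ]
Subtract 30 times r1 from r4.
  [ 1   0  -1  -3/2   1   0 ]
  [ 0  -1   1     2   3   0 ]
  [ 0   0   0     0   0  -8 ]
  [ 0   3  -3    -6  -9  19 ]
Multiply r2 by -1.
  [ 1  0  -1  -3/2   1   0 ]
  [ 0  1  -1    -2  -3   0 ]
  [ 0  0   0     0   0  -8 ]
  [ 0  3  -3    -6  -9  19 ]
Subtract 3 times r2 from r4.
  [ 1  0  -1  -3/2   1   0 ]
  [ 0  1  -1    -2  -3   0 ]
  [ 0  0   0     0   0  -8 ]
  [ 0  0   0     0   0  19 ]
Multiply r3 by -1/8.
  [ 1  0  -1  -3/2   1   0 ]
  [ 0  1  -1    -2  -3   0 ]
  [ 0  0   0     0   0   1 ]
  [ 0  0   0     0   0  19 ]
Subtract 19 times r3 from r4.
  [ 1  0  -1  -3/2   1  0 ]
  [ 0  1  -1    -2  -3  0 ]
  [ 0  0   0     0   0  1 ]
  [ 0  0   0     0   0  0 ]

[[1, 0, -1, -3/2, 1, 0], [0, 1, -1, -2, -3, 0], [0, 0, 0, 0, 0, 1], [0, 0, 0, 0, 0, 0]]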